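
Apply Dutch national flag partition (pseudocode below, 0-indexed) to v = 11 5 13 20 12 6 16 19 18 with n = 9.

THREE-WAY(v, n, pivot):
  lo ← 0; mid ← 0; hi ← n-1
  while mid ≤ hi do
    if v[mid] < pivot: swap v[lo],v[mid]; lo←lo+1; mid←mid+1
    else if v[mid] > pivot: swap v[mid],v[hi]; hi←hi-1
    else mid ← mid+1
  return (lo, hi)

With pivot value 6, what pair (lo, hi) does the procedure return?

lo=0 mid=0 hi=8
11>6: swap(0,8), hi=7 ⇒ 18 5 13 20 12 6 16 19 11
18>6: swap(0,7), hi=6 ⇒ 19 5 13 20 12 6 16 18 11
19>6: swap(0,6), hi=5 ⇒ 16 5 13 20 12 6 19 18 11
16>6: swap(0,5), hi=4 ⇒ 6 5 13 20 12 16 19 18 11
6=6: mid=1
5<6: swap(0,1), lo=1 mid=2 ⇒ 5 6 13 20 12 16 19 18 11
13>6: swap(2,4), hi=3 ⇒ 5 6 12 20 13 16 19 18 11
12>6: swap(2,3), hi=2 ⇒ 5 6 20 12 13 16 19 18 11
20>6: swap(2,2), hi=1 ⇒ 5 6 20 12 13 16 19 18 11
done. lo=1 hi=1; v=5 6 20 12 13 16 19 18 11

(1, 1)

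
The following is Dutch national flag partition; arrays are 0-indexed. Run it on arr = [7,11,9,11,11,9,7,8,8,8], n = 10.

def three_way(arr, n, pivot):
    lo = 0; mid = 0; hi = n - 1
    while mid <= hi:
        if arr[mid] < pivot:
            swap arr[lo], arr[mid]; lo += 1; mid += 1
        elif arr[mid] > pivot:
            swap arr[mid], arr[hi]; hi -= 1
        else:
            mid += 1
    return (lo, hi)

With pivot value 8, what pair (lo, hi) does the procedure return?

(2, 4)

pivot = 8; lo=0, mid=0, hi=9
arr[mid]=7<8: swap arr[0],arr[0]; lo=1,mid=1 → [7,11,9,11,11,9,7,8,8,8]
arr[mid]=11>8: swap arr[1],arr[9]; hi=8 → [7,8,9,11,11,9,7,8,8,11]
arr[mid]=8=8: mid=2
arr[mid]=9>8: swap arr[2],arr[8]; hi=7 → [7,8,8,11,11,9,7,8,9,11]
arr[mid]=8=8: mid=3
arr[mid]=11>8: swap arr[3],arr[7]; hi=6 → [7,8,8,8,11,9,7,11,9,11]
arr[mid]=8=8: mid=4
arr[mid]=11>8: swap arr[4],arr[6]; hi=5 → [7,8,8,8,7,9,11,11,9,11]
arr[mid]=7<8: swap arr[1],arr[4]; lo=2,mid=5 → [7,7,8,8,8,9,11,11,9,11]
arr[mid]=9>8: swap arr[5],arr[5]; hi=4 → [7,7,8,8,8,9,11,11,9,11]
end: lo=2, hi=4; arr = [7,7,8,8,8,9,11,11,9,11]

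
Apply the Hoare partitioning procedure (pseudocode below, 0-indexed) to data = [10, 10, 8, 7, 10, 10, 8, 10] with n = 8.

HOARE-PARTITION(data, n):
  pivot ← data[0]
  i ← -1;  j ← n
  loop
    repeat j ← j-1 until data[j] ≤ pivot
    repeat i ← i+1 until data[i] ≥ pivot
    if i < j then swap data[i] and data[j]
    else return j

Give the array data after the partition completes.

[10, 8, 8, 7, 10, 10, 10, 10]

pivot = data[0] = 10; i = -1, j = 8
j→7 (data[7]=10≤10), i→0 (data[0]=10≥10); i<j, swap → [10, 10, 8, 7, 10, 10, 8, 10]
j→6 (data[6]=8≤10), i→1 (data[1]=10≥10); i<j, swap → [10, 8, 8, 7, 10, 10, 10, 10]
j→5 (data[5]=10≤10), i→4 (data[4]=10≥10); i<j, swap → [10, 8, 8, 7, 10, 10, 10, 10]
j→4, i→5; i≥j, return j=4. data = [10, 8, 8, 7, 10, 10, 10, 10]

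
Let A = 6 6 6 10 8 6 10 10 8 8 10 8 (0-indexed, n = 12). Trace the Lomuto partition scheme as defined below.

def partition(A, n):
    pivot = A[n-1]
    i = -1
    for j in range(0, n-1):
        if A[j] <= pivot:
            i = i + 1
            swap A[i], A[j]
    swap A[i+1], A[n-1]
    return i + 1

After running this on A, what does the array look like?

pivot=8, i=-1
j=0: 6≤8, i=0, swap(0,0) ⇒ 6 6 6 10 8 6 10 10 8 8 10 8
j=1: 6≤8, i=1, swap(1,1) ⇒ 6 6 6 10 8 6 10 10 8 8 10 8
j=2: 6≤8, i=2, swap(2,2) ⇒ 6 6 6 10 8 6 10 10 8 8 10 8
j=3: 10>8, skip
j=4: 8≤8, i=3, swap(3,4) ⇒ 6 6 6 8 10 6 10 10 8 8 10 8
j=5: 6≤8, i=4, swap(4,5) ⇒ 6 6 6 8 6 10 10 10 8 8 10 8
j=6: 10>8, skip
j=7: 10>8, skip
j=8: 8≤8, i=5, swap(5,8) ⇒ 6 6 6 8 6 8 10 10 10 8 10 8
j=9: 8≤8, i=6, swap(6,9) ⇒ 6 6 6 8 6 8 8 10 10 10 10 8
j=10: 10>8, skip
swap(7,11) ⇒ 6 6 6 8 6 8 8 8 10 10 10 10; return 7

6 6 6 8 6 8 8 8 10 10 10 10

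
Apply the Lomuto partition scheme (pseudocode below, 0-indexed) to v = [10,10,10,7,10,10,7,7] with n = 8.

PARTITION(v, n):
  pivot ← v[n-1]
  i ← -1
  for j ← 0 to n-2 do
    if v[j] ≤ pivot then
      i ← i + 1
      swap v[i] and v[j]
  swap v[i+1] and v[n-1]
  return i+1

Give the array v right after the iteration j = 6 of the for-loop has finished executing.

pivot=7, i=-1
j=0: 10>7, skip
j=1: 10>7, skip
j=2: 10>7, skip
j=3: 7≤7, i=0, swap(0,3) ⇒ [7,10,10,10,10,10,7,7]
j=4: 10>7, skip
j=5: 10>7, skip
j=6: 7≤7, i=1, swap(1,6) ⇒ [7,7,10,10,10,10,10,7]
(after j=6) v = [7,7,10,10,10,10,10,7]

[7,7,10,10,10,10,10,7]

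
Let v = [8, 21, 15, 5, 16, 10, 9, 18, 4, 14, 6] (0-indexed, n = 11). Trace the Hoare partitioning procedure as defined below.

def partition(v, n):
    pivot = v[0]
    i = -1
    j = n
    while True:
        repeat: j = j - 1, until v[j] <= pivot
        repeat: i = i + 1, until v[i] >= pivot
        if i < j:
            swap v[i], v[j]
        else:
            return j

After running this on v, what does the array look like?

pivot = v[0] = 8; i = -1, j = 11
j→10 (v[10]=6≤8), i→0 (v[0]=8≥8); i<j, swap → [6, 21, 15, 5, 16, 10, 9, 18, 4, 14, 8]
j→8 (v[8]=4≤8), i→1 (v[1]=21≥8); i<j, swap → [6, 4, 15, 5, 16, 10, 9, 18, 21, 14, 8]
j→3 (v[3]=5≤8), i→2 (v[2]=15≥8); i<j, swap → [6, 4, 5, 15, 16, 10, 9, 18, 21, 14, 8]
j→2, i→3; i≥j, return j=2. v = [6, 4, 5, 15, 16, 10, 9, 18, 21, 14, 8]

[6, 4, 5, 15, 16, 10, 9, 18, 21, 14, 8]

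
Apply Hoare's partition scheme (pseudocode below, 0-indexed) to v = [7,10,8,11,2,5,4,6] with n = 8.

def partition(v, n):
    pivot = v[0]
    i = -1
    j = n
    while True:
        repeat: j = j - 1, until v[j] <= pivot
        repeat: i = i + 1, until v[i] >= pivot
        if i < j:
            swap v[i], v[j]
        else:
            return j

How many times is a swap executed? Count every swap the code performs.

pivot = v[0] = 7; i = -1, j = 8
j→7 (v[7]=6≤7), i→0 (v[0]=7≥7); i<j, swap → [6,10,8,11,2,5,4,7]
j→6 (v[6]=4≤7), i→1 (v[1]=10≥7); i<j, swap → [6,4,8,11,2,5,10,7]
j→5 (v[5]=5≤7), i→2 (v[2]=8≥7); i<j, swap → [6,4,5,11,2,8,10,7]
j→4 (v[4]=2≤7), i→3 (v[3]=11≥7); i<j, swap → [6,4,5,2,11,8,10,7]
j→3, i→4; i≥j, return j=3. v = [6,4,5,2,11,8,10,7]

4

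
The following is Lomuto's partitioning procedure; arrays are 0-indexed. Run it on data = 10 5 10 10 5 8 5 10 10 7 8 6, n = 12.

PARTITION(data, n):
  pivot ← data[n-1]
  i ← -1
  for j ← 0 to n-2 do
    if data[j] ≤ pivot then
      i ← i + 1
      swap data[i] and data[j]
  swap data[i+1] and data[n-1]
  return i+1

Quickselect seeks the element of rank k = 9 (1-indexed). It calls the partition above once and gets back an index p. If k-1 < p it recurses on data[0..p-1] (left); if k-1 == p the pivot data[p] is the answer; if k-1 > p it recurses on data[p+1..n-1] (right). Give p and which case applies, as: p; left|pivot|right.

3; right

pivot = data[11] = 6; i = -1
j=0: data[0]=10 > 6 → no swap
j=1: data[1]=5 ≤ 6 → i=0, swap data[0],data[1] → 5 10 10 10 5 8 5 10 10 7 8 6
j=2: data[2]=10 > 6 → no swap
j=3: data[3]=10 > 6 → no swap
j=4: data[4]=5 ≤ 6 → i=1, swap data[1],data[4] → 5 5 10 10 10 8 5 10 10 7 8 6
j=5: data[5]=8 > 6 → no swap
j=6: data[6]=5 ≤ 6 → i=2, swap data[2],data[6] → 5 5 5 10 10 8 10 10 10 7 8 6
j=7: data[7]=10 > 6 → no swap
j=8: data[8]=10 > 6 → no swap
j=9: data[9]=7 > 6 → no swap
j=10: data[10]=8 > 6 → no swap
final swap data[3],data[11] → 5 5 5 6 10 8 10 10 10 7 8 10; return 3
p = 3; k-1 = 8 > 3 ⇒ right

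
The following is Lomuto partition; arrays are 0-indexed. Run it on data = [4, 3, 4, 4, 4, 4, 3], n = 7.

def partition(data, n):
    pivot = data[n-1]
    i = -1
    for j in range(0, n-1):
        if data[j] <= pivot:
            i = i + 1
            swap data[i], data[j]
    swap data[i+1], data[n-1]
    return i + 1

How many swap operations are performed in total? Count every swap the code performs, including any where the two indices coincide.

2

pivot=3, i=-1
j=0: 4>3, skip
j=1: 3≤3, i=0, swap(0,1) ⇒ [3, 4, 4, 4, 4, 4, 3]
j=2: 4>3, skip
j=3: 4>3, skip
j=4: 4>3, skip
j=5: 4>3, skip
swap(1,6) ⇒ [3, 3, 4, 4, 4, 4, 4]; return 1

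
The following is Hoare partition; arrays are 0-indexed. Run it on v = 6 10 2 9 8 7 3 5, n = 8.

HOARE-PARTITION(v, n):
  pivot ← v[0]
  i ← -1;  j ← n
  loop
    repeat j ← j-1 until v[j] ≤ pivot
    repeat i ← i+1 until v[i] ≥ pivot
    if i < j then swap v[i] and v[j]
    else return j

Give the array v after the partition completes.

5 3 2 9 8 7 10 6

pivot = v[0] = 6; i = -1, j = 8
j→7 (v[7]=5≤6), i→0 (v[0]=6≥6); i<j, swap → 5 10 2 9 8 7 3 6
j→6 (v[6]=3≤6), i→1 (v[1]=10≥6); i<j, swap → 5 3 2 9 8 7 10 6
j→2, i→3; i≥j, return j=2. v = 5 3 2 9 8 7 10 6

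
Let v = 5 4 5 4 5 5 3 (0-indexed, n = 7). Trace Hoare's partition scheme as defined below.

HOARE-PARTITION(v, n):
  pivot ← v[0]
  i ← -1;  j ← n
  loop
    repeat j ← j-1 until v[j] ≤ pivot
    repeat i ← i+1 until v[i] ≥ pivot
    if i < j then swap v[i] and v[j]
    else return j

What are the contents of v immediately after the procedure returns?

pivot=5
j stops at 6 (3), i stops at 0 (5); swap ⇒ 3 4 5 4 5 5 5
j stops at 5 (5), i stops at 2 (5); swap ⇒ 3 4 5 4 5 5 5
j stops at 4, i stops at 4; i≥j ⇒ return 4. v=3 4 5 4 5 5 5

3 4 5 4 5 5 5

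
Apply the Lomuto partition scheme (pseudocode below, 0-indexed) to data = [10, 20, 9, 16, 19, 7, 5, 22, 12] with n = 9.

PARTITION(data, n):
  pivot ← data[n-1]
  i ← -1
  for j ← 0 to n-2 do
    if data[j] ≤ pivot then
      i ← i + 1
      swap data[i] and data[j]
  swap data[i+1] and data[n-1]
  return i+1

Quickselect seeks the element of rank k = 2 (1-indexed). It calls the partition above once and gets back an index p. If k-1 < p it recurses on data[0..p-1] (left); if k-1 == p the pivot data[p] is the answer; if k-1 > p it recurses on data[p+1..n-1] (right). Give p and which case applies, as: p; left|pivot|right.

4; left

pivot=12, i=-1
j=0: 10≤12, i=0, swap(0,0) ⇒ [10, 20, 9, 16, 19, 7, 5, 22, 12]
j=1: 20>12, skip
j=2: 9≤12, i=1, swap(1,2) ⇒ [10, 9, 20, 16, 19, 7, 5, 22, 12]
j=3: 16>12, skip
j=4: 19>12, skip
j=5: 7≤12, i=2, swap(2,5) ⇒ [10, 9, 7, 16, 19, 20, 5, 22, 12]
j=6: 5≤12, i=3, swap(3,6) ⇒ [10, 9, 7, 5, 19, 20, 16, 22, 12]
j=7: 22>12, skip
swap(4,8) ⇒ [10, 9, 7, 5, 12, 20, 16, 22, 19]; return 4
p = 4; k-1 = 1 < 4 ⇒ left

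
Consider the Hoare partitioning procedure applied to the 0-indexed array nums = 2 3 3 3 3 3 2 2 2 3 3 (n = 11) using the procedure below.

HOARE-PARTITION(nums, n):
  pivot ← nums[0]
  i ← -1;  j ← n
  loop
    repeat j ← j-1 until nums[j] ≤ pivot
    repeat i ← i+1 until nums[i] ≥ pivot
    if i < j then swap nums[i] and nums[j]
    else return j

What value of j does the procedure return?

pivot = nums[0] = 2; i = -1, j = 11
j→8 (nums[8]=2≤2), i→0 (nums[0]=2≥2); i<j, swap → 2 3 3 3 3 3 2 2 2 3 3
j→7 (nums[7]=2≤2), i→1 (nums[1]=3≥2); i<j, swap → 2 2 3 3 3 3 2 3 2 3 3
j→6 (nums[6]=2≤2), i→2 (nums[2]=3≥2); i<j, swap → 2 2 2 3 3 3 3 3 2 3 3
j→2, i→3; i≥j, return j=2. nums = 2 2 2 3 3 3 3 3 2 3 3

2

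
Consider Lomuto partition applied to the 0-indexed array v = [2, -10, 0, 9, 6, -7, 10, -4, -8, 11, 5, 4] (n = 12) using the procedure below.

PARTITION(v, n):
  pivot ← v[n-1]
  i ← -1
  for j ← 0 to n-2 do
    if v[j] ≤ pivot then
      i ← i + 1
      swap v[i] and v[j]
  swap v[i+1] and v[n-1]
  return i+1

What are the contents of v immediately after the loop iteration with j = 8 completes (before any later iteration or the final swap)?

pivot = v[11] = 4; i = -1
j=0: v[0]=2 ≤ 4 → i=0, swap v[0],v[0] (no change) → [2, -10, 0, 9, 6, -7, 10, -4, -8, 11, 5, 4]
j=1: v[1]=-10 ≤ 4 → i=1, swap v[1],v[1] (no change) → [2, -10, 0, 9, 6, -7, 10, -4, -8, 11, 5, 4]
j=2: v[2]=0 ≤ 4 → i=2, swap v[2],v[2] (no change) → [2, -10, 0, 9, 6, -7, 10, -4, -8, 11, 5, 4]
j=3: v[3]=9 > 4 → no swap
j=4: v[4]=6 > 4 → no swap
j=5: v[5]=-7 ≤ 4 → i=3, swap v[3],v[5] → [2, -10, 0, -7, 6, 9, 10, -4, -8, 11, 5, 4]
j=6: v[6]=10 > 4 → no swap
j=7: v[7]=-4 ≤ 4 → i=4, swap v[4],v[7] → [2, -10, 0, -7, -4, 9, 10, 6, -8, 11, 5, 4]
j=8: v[8]=-8 ≤ 4 → i=5, swap v[5],v[8] → [2, -10, 0, -7, -4, -8, 10, 6, 9, 11, 5, 4]
(after j=8) v = [2, -10, 0, -7, -4, -8, 10, 6, 9, 11, 5, 4]

[2, -10, 0, -7, -4, -8, 10, 6, 9, 11, 5, 4]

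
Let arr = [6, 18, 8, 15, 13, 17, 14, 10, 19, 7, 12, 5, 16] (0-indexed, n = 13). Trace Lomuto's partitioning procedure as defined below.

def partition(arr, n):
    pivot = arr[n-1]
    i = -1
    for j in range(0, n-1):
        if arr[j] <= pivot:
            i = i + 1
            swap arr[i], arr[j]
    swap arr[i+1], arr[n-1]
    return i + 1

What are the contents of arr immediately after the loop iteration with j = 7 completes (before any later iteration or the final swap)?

[6, 8, 15, 13, 14, 10, 18, 17, 19, 7, 12, 5, 16]

pivot=16, i=-1
j=0: 6≤16, i=0, swap(0,0) ⇒ [6, 18, 8, 15, 13, 17, 14, 10, 19, 7, 12, 5, 16]
j=1: 18>16, skip
j=2: 8≤16, i=1, swap(1,2) ⇒ [6, 8, 18, 15, 13, 17, 14, 10, 19, 7, 12, 5, 16]
j=3: 15≤16, i=2, swap(2,3) ⇒ [6, 8, 15, 18, 13, 17, 14, 10, 19, 7, 12, 5, 16]
j=4: 13≤16, i=3, swap(3,4) ⇒ [6, 8, 15, 13, 18, 17, 14, 10, 19, 7, 12, 5, 16]
j=5: 17>16, skip
j=6: 14≤16, i=4, swap(4,6) ⇒ [6, 8, 15, 13, 14, 17, 18, 10, 19, 7, 12, 5, 16]
j=7: 10≤16, i=5, swap(5,7) ⇒ [6, 8, 15, 13, 14, 10, 18, 17, 19, 7, 12, 5, 16]
(after j=7) arr = [6, 8, 15, 13, 14, 10, 18, 17, 19, 7, 12, 5, 16]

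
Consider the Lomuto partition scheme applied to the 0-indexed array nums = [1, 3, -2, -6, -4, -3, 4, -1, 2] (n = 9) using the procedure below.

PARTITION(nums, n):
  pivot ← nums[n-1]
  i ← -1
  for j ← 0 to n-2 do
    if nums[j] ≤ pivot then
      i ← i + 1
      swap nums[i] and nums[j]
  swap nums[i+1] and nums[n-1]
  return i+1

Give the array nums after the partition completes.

[1, -2, -6, -4, -3, -1, 2, 3, 4]

pivot=2, i=-1
j=0: 1≤2, i=0, swap(0,0) ⇒ [1, 3, -2, -6, -4, -3, 4, -1, 2]
j=1: 3>2, skip
j=2: -2≤2, i=1, swap(1,2) ⇒ [1, -2, 3, -6, -4, -3, 4, -1, 2]
j=3: -6≤2, i=2, swap(2,3) ⇒ [1, -2, -6, 3, -4, -3, 4, -1, 2]
j=4: -4≤2, i=3, swap(3,4) ⇒ [1, -2, -6, -4, 3, -3, 4, -1, 2]
j=5: -3≤2, i=4, swap(4,5) ⇒ [1, -2, -6, -4, -3, 3, 4, -1, 2]
j=6: 4>2, skip
j=7: -1≤2, i=5, swap(5,7) ⇒ [1, -2, -6, -4, -3, -1, 4, 3, 2]
swap(6,8) ⇒ [1, -2, -6, -4, -3, -1, 2, 3, 4]; return 6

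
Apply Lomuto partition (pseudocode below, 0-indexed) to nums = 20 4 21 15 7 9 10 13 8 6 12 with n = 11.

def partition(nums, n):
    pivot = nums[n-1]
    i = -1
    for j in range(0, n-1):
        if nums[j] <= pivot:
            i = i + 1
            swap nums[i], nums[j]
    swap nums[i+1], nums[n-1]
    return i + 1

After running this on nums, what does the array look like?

4 7 9 10 8 6 12 13 20 21 15

pivot = nums[10] = 12; i = -1
j=0: nums[0]=20 > 12 → no swap
j=1: nums[1]=4 ≤ 12 → i=0, swap nums[0],nums[1] → 4 20 21 15 7 9 10 13 8 6 12
j=2: nums[2]=21 > 12 → no swap
j=3: nums[3]=15 > 12 → no swap
j=4: nums[4]=7 ≤ 12 → i=1, swap nums[1],nums[4] → 4 7 21 15 20 9 10 13 8 6 12
j=5: nums[5]=9 ≤ 12 → i=2, swap nums[2],nums[5] → 4 7 9 15 20 21 10 13 8 6 12
j=6: nums[6]=10 ≤ 12 → i=3, swap nums[3],nums[6] → 4 7 9 10 20 21 15 13 8 6 12
j=7: nums[7]=13 > 12 → no swap
j=8: nums[8]=8 ≤ 12 → i=4, swap nums[4],nums[8] → 4 7 9 10 8 21 15 13 20 6 12
j=9: nums[9]=6 ≤ 12 → i=5, swap nums[5],nums[9] → 4 7 9 10 8 6 15 13 20 21 12
final swap nums[6],nums[10] → 4 7 9 10 8 6 12 13 20 21 15; return 6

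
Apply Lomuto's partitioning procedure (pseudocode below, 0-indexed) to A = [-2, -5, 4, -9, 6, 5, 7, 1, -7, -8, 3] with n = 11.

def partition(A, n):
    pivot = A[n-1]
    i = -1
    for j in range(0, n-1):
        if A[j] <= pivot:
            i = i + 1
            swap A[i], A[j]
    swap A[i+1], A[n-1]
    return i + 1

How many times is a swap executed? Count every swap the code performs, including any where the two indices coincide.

pivot=3, i=-1
j=0: -2≤3, i=0, swap(0,0) ⇒ [-2, -5, 4, -9, 6, 5, 7, 1, -7, -8, 3]
j=1: -5≤3, i=1, swap(1,1) ⇒ [-2, -5, 4, -9, 6, 5, 7, 1, -7, -8, 3]
j=2: 4>3, skip
j=3: -9≤3, i=2, swap(2,3) ⇒ [-2, -5, -9, 4, 6, 5, 7, 1, -7, -8, 3]
j=4: 6>3, skip
j=5: 5>3, skip
j=6: 7>3, skip
j=7: 1≤3, i=3, swap(3,7) ⇒ [-2, -5, -9, 1, 6, 5, 7, 4, -7, -8, 3]
j=8: -7≤3, i=4, swap(4,8) ⇒ [-2, -5, -9, 1, -7, 5, 7, 4, 6, -8, 3]
j=9: -8≤3, i=5, swap(5,9) ⇒ [-2, -5, -9, 1, -7, -8, 7, 4, 6, 5, 3]
swap(6,10) ⇒ [-2, -5, -9, 1, -7, -8, 3, 4, 6, 5, 7]; return 6

7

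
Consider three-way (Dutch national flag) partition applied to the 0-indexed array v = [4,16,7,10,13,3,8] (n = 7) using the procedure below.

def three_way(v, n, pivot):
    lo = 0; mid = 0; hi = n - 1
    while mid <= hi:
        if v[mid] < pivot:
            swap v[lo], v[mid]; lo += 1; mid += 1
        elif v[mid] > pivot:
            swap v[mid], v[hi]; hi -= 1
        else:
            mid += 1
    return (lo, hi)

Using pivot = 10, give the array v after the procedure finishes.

pivot = 10; lo=0, mid=0, hi=6
v[mid]=4<10: swap v[0],v[0]; lo=1,mid=1 → [4,16,7,10,13,3,8]
v[mid]=16>10: swap v[1],v[6]; hi=5 → [4,8,7,10,13,3,16]
v[mid]=8<10: swap v[1],v[1]; lo=2,mid=2 → [4,8,7,10,13,3,16]
v[mid]=7<10: swap v[2],v[2]; lo=3,mid=3 → [4,8,7,10,13,3,16]
v[mid]=10=10: mid=4
v[mid]=13>10: swap v[4],v[5]; hi=4 → [4,8,7,10,3,13,16]
v[mid]=3<10: swap v[3],v[4]; lo=4,mid=5 → [4,8,7,3,10,13,16]
end: lo=4, hi=4; v = [4,8,7,3,10,13,16]

[4,8,7,3,10,13,16]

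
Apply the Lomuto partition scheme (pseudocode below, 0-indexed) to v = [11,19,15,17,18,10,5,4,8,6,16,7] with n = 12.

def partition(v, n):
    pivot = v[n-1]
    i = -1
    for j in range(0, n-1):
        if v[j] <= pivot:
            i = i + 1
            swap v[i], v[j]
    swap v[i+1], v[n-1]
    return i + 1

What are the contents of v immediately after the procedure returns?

[5,4,6,7,18,10,11,19,8,15,16,17]

pivot=7, i=-1
j=0: 11>7, skip
j=1: 19>7, skip
j=2: 15>7, skip
j=3: 17>7, skip
j=4: 18>7, skip
j=5: 10>7, skip
j=6: 5≤7, i=0, swap(0,6) ⇒ [5,19,15,17,18,10,11,4,8,6,16,7]
j=7: 4≤7, i=1, swap(1,7) ⇒ [5,4,15,17,18,10,11,19,8,6,16,7]
j=8: 8>7, skip
j=9: 6≤7, i=2, swap(2,9) ⇒ [5,4,6,17,18,10,11,19,8,15,16,7]
j=10: 16>7, skip
swap(3,11) ⇒ [5,4,6,7,18,10,11,19,8,15,16,17]; return 3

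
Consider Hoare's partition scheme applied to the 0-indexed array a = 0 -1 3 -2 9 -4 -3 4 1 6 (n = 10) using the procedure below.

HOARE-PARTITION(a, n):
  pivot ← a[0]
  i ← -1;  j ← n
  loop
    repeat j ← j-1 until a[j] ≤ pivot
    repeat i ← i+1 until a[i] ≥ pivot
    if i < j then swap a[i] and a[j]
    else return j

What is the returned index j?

3

pivot = a[0] = 0; i = -1, j = 10
j→6 (a[6]=-3≤0), i→0 (a[0]=0≥0); i<j, swap → -3 -1 3 -2 9 -4 0 4 1 6
j→5 (a[5]=-4≤0), i→2 (a[2]=3≥0); i<j, swap → -3 -1 -4 -2 9 3 0 4 1 6
j→3, i→4; i≥j, return j=3. a = -3 -1 -4 -2 9 3 0 4 1 6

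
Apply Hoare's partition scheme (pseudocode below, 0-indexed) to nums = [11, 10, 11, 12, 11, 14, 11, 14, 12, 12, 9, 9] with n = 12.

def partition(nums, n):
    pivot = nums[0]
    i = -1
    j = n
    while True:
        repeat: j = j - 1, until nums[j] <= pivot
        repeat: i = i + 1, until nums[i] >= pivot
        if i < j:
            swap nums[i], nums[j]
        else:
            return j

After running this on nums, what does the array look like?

[9, 10, 9, 11, 11, 14, 12, 14, 12, 12, 11, 11]

pivot=11
j stops at 11 (9), i stops at 0 (11); swap ⇒ [9, 10, 11, 12, 11, 14, 11, 14, 12, 12, 9, 11]
j stops at 10 (9), i stops at 2 (11); swap ⇒ [9, 10, 9, 12, 11, 14, 11, 14, 12, 12, 11, 11]
j stops at 6 (11), i stops at 3 (12); swap ⇒ [9, 10, 9, 11, 11, 14, 12, 14, 12, 12, 11, 11]
j stops at 4, i stops at 4; i≥j ⇒ return 4. nums=[9, 10, 9, 11, 11, 14, 12, 14, 12, 12, 11, 11]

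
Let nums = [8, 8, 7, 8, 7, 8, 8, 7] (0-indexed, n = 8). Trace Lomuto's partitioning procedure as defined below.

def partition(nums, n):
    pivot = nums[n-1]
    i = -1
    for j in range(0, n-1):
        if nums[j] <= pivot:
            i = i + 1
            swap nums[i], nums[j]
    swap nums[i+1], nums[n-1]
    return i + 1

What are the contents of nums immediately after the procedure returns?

pivot=7, i=-1
j=0: 8>7, skip
j=1: 8>7, skip
j=2: 7≤7, i=0, swap(0,2) ⇒ [7, 8, 8, 8, 7, 8, 8, 7]
j=3: 8>7, skip
j=4: 7≤7, i=1, swap(1,4) ⇒ [7, 7, 8, 8, 8, 8, 8, 7]
j=5: 8>7, skip
j=6: 8>7, skip
swap(2,7) ⇒ [7, 7, 7, 8, 8, 8, 8, 8]; return 2

[7, 7, 7, 8, 8, 8, 8, 8]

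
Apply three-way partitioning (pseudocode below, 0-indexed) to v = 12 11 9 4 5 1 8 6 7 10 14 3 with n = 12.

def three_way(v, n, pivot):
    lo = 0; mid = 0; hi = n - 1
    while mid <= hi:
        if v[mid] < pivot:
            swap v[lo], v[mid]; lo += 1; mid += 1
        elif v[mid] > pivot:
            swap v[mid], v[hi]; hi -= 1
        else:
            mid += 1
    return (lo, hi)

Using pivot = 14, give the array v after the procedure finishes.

pivot = 14; lo=0, mid=0, hi=11
v[mid]=12<14: swap v[0],v[0]; lo=1,mid=1 → 12 11 9 4 5 1 8 6 7 10 14 3
v[mid]=11<14: swap v[1],v[1]; lo=2,mid=2 → 12 11 9 4 5 1 8 6 7 10 14 3
v[mid]=9<14: swap v[2],v[2]; lo=3,mid=3 → 12 11 9 4 5 1 8 6 7 10 14 3
v[mid]=4<14: swap v[3],v[3]; lo=4,mid=4 → 12 11 9 4 5 1 8 6 7 10 14 3
v[mid]=5<14: swap v[4],v[4]; lo=5,mid=5 → 12 11 9 4 5 1 8 6 7 10 14 3
v[mid]=1<14: swap v[5],v[5]; lo=6,mid=6 → 12 11 9 4 5 1 8 6 7 10 14 3
v[mid]=8<14: swap v[6],v[6]; lo=7,mid=7 → 12 11 9 4 5 1 8 6 7 10 14 3
v[mid]=6<14: swap v[7],v[7]; lo=8,mid=8 → 12 11 9 4 5 1 8 6 7 10 14 3
v[mid]=7<14: swap v[8],v[8]; lo=9,mid=9 → 12 11 9 4 5 1 8 6 7 10 14 3
v[mid]=10<14: swap v[9],v[9]; lo=10,mid=10 → 12 11 9 4 5 1 8 6 7 10 14 3
v[mid]=14=14: mid=11
v[mid]=3<14: swap v[10],v[11]; lo=11,mid=12 → 12 11 9 4 5 1 8 6 7 10 3 14
end: lo=11, hi=11; v = 12 11 9 4 5 1 8 6 7 10 3 14

12 11 9 4 5 1 8 6 7 10 3 14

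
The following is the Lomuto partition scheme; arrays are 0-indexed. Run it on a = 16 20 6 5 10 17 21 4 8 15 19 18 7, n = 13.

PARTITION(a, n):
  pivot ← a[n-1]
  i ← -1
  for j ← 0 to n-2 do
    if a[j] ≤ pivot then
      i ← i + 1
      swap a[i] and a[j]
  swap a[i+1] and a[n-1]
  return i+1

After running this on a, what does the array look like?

pivot = a[12] = 7; i = -1
j=0: a[0]=16 > 7 → no swap
j=1: a[1]=20 > 7 → no swap
j=2: a[2]=6 ≤ 7 → i=0, swap a[0],a[2] → 6 20 16 5 10 17 21 4 8 15 19 18 7
j=3: a[3]=5 ≤ 7 → i=1, swap a[1],a[3] → 6 5 16 20 10 17 21 4 8 15 19 18 7
j=4: a[4]=10 > 7 → no swap
j=5: a[5]=17 > 7 → no swap
j=6: a[6]=21 > 7 → no swap
j=7: a[7]=4 ≤ 7 → i=2, swap a[2],a[7] → 6 5 4 20 10 17 21 16 8 15 19 18 7
j=8: a[8]=8 > 7 → no swap
j=9: a[9]=15 > 7 → no swap
j=10: a[10]=19 > 7 → no swap
j=11: a[11]=18 > 7 → no swap
final swap a[3],a[12] → 6 5 4 7 10 17 21 16 8 15 19 18 20; return 3

6 5 4 7 10 17 21 16 8 15 19 18 20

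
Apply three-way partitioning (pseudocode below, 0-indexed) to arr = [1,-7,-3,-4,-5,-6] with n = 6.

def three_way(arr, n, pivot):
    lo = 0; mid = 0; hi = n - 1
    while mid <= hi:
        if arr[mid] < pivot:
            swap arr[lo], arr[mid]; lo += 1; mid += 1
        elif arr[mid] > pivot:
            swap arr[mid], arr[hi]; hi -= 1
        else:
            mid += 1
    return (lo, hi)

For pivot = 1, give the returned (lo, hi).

(5, 5)

pivot = 1; lo=0, mid=0, hi=5
arr[mid]=1=1: mid=1
arr[mid]=-7<1: swap arr[0],arr[1]; lo=1,mid=2 → [-7,1,-3,-4,-5,-6]
arr[mid]=-3<1: swap arr[1],arr[2]; lo=2,mid=3 → [-7,-3,1,-4,-5,-6]
arr[mid]=-4<1: swap arr[2],arr[3]; lo=3,mid=4 → [-7,-3,-4,1,-5,-6]
arr[mid]=-5<1: swap arr[3],arr[4]; lo=4,mid=5 → [-7,-3,-4,-5,1,-6]
arr[mid]=-6<1: swap arr[4],arr[5]; lo=5,mid=6 → [-7,-3,-4,-5,-6,1]
end: lo=5, hi=5; arr = [-7,-3,-4,-5,-6,1]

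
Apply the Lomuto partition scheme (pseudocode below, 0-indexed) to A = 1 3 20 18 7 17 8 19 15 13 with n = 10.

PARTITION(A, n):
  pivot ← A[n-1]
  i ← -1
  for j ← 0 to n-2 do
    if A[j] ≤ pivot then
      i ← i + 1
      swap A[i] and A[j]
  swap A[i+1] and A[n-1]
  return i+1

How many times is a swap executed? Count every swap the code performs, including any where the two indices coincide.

5

pivot = A[9] = 13; i = -1
j=0: A[0]=1 ≤ 13 → i=0, swap A[0],A[0] (no change) → 1 3 20 18 7 17 8 19 15 13
j=1: A[1]=3 ≤ 13 → i=1, swap A[1],A[1] (no change) → 1 3 20 18 7 17 8 19 15 13
j=2: A[2]=20 > 13 → no swap
j=3: A[3]=18 > 13 → no swap
j=4: A[4]=7 ≤ 13 → i=2, swap A[2],A[4] → 1 3 7 18 20 17 8 19 15 13
j=5: A[5]=17 > 13 → no swap
j=6: A[6]=8 ≤ 13 → i=3, swap A[3],A[6] → 1 3 7 8 20 17 18 19 15 13
j=7: A[7]=19 > 13 → no swap
j=8: A[8]=15 > 13 → no swap
final swap A[4],A[9] → 1 3 7 8 13 17 18 19 15 20; return 4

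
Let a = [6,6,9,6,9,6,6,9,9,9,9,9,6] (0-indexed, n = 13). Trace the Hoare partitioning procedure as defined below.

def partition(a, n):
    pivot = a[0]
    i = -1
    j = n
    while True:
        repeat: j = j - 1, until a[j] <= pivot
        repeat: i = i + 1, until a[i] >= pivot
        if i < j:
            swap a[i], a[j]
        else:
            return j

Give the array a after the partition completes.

[6,6,6,6,9,9,6,9,9,9,9,9,6]

pivot=6
j stops at 12 (6), i stops at 0 (6); swap ⇒ [6,6,9,6,9,6,6,9,9,9,9,9,6]
j stops at 6 (6), i stops at 1 (6); swap ⇒ [6,6,9,6,9,6,6,9,9,9,9,9,6]
j stops at 5 (6), i stops at 2 (9); swap ⇒ [6,6,6,6,9,9,6,9,9,9,9,9,6]
j stops at 3, i stops at 3; i≥j ⇒ return 3. a=[6,6,6,6,9,9,6,9,9,9,9,9,6]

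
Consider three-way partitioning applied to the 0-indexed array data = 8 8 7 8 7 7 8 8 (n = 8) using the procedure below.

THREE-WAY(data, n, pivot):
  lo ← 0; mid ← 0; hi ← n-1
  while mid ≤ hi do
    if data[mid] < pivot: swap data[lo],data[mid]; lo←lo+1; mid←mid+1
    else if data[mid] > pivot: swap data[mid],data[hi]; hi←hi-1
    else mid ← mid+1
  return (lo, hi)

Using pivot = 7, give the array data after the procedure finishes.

7 7 7 8 8 8 8 8

pivot = 7; lo=0, mid=0, hi=7
data[mid]=8>7: swap data[0],data[7]; hi=6 → 8 8 7 8 7 7 8 8
data[mid]=8>7: swap data[0],data[6]; hi=5 → 8 8 7 8 7 7 8 8
data[mid]=8>7: swap data[0],data[5]; hi=4 → 7 8 7 8 7 8 8 8
data[mid]=7=7: mid=1
data[mid]=8>7: swap data[1],data[4]; hi=3 → 7 7 7 8 8 8 8 8
data[mid]=7=7: mid=2
data[mid]=7=7: mid=3
data[mid]=8>7: swap data[3],data[3]; hi=2 → 7 7 7 8 8 8 8 8
end: lo=0, hi=2; data = 7 7 7 8 8 8 8 8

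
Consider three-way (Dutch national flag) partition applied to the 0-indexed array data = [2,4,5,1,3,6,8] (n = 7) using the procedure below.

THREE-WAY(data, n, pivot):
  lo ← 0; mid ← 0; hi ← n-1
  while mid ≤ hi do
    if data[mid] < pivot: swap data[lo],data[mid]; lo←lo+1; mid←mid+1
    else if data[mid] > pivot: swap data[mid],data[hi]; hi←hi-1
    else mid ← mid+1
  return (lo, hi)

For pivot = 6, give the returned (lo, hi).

pivot = 6; lo=0, mid=0, hi=6
data[mid]=2<6: swap data[0],data[0]; lo=1,mid=1 → [2,4,5,1,3,6,8]
data[mid]=4<6: swap data[1],data[1]; lo=2,mid=2 → [2,4,5,1,3,6,8]
data[mid]=5<6: swap data[2],data[2]; lo=3,mid=3 → [2,4,5,1,3,6,8]
data[mid]=1<6: swap data[3],data[3]; lo=4,mid=4 → [2,4,5,1,3,6,8]
data[mid]=3<6: swap data[4],data[4]; lo=5,mid=5 → [2,4,5,1,3,6,8]
data[mid]=6=6: mid=6
data[mid]=8>6: swap data[6],data[6]; hi=5 → [2,4,5,1,3,6,8]
end: lo=5, hi=5; data = [2,4,5,1,3,6,8]

(5, 5)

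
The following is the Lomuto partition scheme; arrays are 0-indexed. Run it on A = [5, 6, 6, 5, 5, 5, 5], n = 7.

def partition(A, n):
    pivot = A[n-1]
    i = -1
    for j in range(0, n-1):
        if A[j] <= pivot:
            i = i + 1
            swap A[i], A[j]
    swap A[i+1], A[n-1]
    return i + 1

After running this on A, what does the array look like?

pivot=5, i=-1
j=0: 5≤5, i=0, swap(0,0) ⇒ [5, 6, 6, 5, 5, 5, 5]
j=1: 6>5, skip
j=2: 6>5, skip
j=3: 5≤5, i=1, swap(1,3) ⇒ [5, 5, 6, 6, 5, 5, 5]
j=4: 5≤5, i=2, swap(2,4) ⇒ [5, 5, 5, 6, 6, 5, 5]
j=5: 5≤5, i=3, swap(3,5) ⇒ [5, 5, 5, 5, 6, 6, 5]
swap(4,6) ⇒ [5, 5, 5, 5, 5, 6, 6]; return 4

[5, 5, 5, 5, 5, 6, 6]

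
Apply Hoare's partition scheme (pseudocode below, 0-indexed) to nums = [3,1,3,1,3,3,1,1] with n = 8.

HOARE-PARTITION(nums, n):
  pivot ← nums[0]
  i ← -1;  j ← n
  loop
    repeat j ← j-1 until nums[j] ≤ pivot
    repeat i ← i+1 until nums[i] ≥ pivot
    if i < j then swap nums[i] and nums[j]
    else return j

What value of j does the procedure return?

pivot = nums[0] = 3; i = -1, j = 8
j→7 (nums[7]=1≤3), i→0 (nums[0]=3≥3); i<j, swap → [1,1,3,1,3,3,1,3]
j→6 (nums[6]=1≤3), i→2 (nums[2]=3≥3); i<j, swap → [1,1,1,1,3,3,3,3]
j→5 (nums[5]=3≤3), i→4 (nums[4]=3≥3); i<j, swap → [1,1,1,1,3,3,3,3]
j→4, i→5; i≥j, return j=4. nums = [1,1,1,1,3,3,3,3]

4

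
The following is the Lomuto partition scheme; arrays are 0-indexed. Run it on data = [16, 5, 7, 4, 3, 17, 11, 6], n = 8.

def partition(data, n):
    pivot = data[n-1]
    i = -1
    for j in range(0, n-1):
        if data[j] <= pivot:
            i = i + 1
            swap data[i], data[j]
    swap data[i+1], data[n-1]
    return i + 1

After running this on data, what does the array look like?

pivot = data[7] = 6; i = -1
j=0: data[0]=16 > 6 → no swap
j=1: data[1]=5 ≤ 6 → i=0, swap data[0],data[1] → [5, 16, 7, 4, 3, 17, 11, 6]
j=2: data[2]=7 > 6 → no swap
j=3: data[3]=4 ≤ 6 → i=1, swap data[1],data[3] → [5, 4, 7, 16, 3, 17, 11, 6]
j=4: data[4]=3 ≤ 6 → i=2, swap data[2],data[4] → [5, 4, 3, 16, 7, 17, 11, 6]
j=5: data[5]=17 > 6 → no swap
j=6: data[6]=11 > 6 → no swap
final swap data[3],data[7] → [5, 4, 3, 6, 7, 17, 11, 16]; return 3

[5, 4, 3, 6, 7, 17, 11, 16]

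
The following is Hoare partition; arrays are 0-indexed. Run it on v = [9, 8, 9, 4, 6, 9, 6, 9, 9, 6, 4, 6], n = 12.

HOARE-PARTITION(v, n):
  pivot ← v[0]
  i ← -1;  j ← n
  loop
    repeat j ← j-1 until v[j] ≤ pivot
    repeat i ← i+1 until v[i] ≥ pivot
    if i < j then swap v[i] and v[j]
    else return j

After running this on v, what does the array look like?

pivot = v[0] = 9; i = -1, j = 12
j→11 (v[11]=6≤9), i→0 (v[0]=9≥9); i<j, swap → [6, 8, 9, 4, 6, 9, 6, 9, 9, 6, 4, 9]
j→10 (v[10]=4≤9), i→2 (v[2]=9≥9); i<j, swap → [6, 8, 4, 4, 6, 9, 6, 9, 9, 6, 9, 9]
j→9 (v[9]=6≤9), i→5 (v[5]=9≥9); i<j, swap → [6, 8, 4, 4, 6, 6, 6, 9, 9, 9, 9, 9]
j→8 (v[8]=9≤9), i→7 (v[7]=9≥9); i<j, swap → [6, 8, 4, 4, 6, 6, 6, 9, 9, 9, 9, 9]
j→7, i→8; i≥j, return j=7. v = [6, 8, 4, 4, 6, 6, 6, 9, 9, 9, 9, 9]

[6, 8, 4, 4, 6, 6, 6, 9, 9, 9, 9, 9]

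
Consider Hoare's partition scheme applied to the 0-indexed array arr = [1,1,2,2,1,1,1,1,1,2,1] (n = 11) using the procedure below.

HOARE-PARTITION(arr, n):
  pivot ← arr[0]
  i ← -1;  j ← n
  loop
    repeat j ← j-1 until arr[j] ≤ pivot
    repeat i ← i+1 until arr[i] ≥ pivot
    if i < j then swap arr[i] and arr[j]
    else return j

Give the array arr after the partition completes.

pivot = arr[0] = 1; i = -1, j = 11
j→10 (arr[10]=1≤1), i→0 (arr[0]=1≥1); i<j, swap → [1,1,2,2,1,1,1,1,1,2,1]
j→8 (arr[8]=1≤1), i→1 (arr[1]=1≥1); i<j, swap → [1,1,2,2,1,1,1,1,1,2,1]
j→7 (arr[7]=1≤1), i→2 (arr[2]=2≥1); i<j, swap → [1,1,1,2,1,1,1,2,1,2,1]
j→6 (arr[6]=1≤1), i→3 (arr[3]=2≥1); i<j, swap → [1,1,1,1,1,1,2,2,1,2,1]
j→5 (arr[5]=1≤1), i→4 (arr[4]=1≥1); i<j, swap → [1,1,1,1,1,1,2,2,1,2,1]
j→4, i→5; i≥j, return j=4. arr = [1,1,1,1,1,1,2,2,1,2,1]

[1,1,1,1,1,1,2,2,1,2,1]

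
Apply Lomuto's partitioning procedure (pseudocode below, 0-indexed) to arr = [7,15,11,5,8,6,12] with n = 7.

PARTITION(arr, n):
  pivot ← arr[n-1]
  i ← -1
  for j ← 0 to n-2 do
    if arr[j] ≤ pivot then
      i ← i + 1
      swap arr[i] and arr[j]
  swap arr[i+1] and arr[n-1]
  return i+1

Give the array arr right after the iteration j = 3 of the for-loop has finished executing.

pivot=12, i=-1
j=0: 7≤12, i=0, swap(0,0) ⇒ [7,15,11,5,8,6,12]
j=1: 15>12, skip
j=2: 11≤12, i=1, swap(1,2) ⇒ [7,11,15,5,8,6,12]
j=3: 5≤12, i=2, swap(2,3) ⇒ [7,11,5,15,8,6,12]
(after j=3) arr = [7,11,5,15,8,6,12]

[7,11,5,15,8,6,12]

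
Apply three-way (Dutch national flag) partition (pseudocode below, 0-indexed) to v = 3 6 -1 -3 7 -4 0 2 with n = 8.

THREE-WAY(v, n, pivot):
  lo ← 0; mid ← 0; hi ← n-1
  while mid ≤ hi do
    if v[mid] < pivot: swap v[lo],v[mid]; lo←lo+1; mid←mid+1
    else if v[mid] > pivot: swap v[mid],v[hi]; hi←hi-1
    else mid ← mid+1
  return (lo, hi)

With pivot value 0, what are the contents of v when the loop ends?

-4 -1 -3 0 7 6 2 3

pivot = 0; lo=0, mid=0, hi=7
v[mid]=3>0: swap v[0],v[7]; hi=6 → 2 6 -1 -3 7 -4 0 3
v[mid]=2>0: swap v[0],v[6]; hi=5 → 0 6 -1 -3 7 -4 2 3
v[mid]=0=0: mid=1
v[mid]=6>0: swap v[1],v[5]; hi=4 → 0 -4 -1 -3 7 6 2 3
v[mid]=-4<0: swap v[0],v[1]; lo=1,mid=2 → -4 0 -1 -3 7 6 2 3
v[mid]=-1<0: swap v[1],v[2]; lo=2,mid=3 → -4 -1 0 -3 7 6 2 3
v[mid]=-3<0: swap v[2],v[3]; lo=3,mid=4 → -4 -1 -3 0 7 6 2 3
v[mid]=7>0: swap v[4],v[4]; hi=3 → -4 -1 -3 0 7 6 2 3
end: lo=3, hi=3; v = -4 -1 -3 0 7 6 2 3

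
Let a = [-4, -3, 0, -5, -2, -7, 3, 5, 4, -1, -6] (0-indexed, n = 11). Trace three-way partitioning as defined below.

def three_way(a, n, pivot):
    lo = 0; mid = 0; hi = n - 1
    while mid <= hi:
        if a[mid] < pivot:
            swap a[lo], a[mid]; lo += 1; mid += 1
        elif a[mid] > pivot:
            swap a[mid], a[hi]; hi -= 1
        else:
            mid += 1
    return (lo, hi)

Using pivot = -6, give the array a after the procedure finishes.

lo=0 mid=0 hi=10
-4>-6: swap(0,10), hi=9 ⇒ [-6, -3, 0, -5, -2, -7, 3, 5, 4, -1, -4]
-6=-6: mid=1
-3>-6: swap(1,9), hi=8 ⇒ [-6, -1, 0, -5, -2, -7, 3, 5, 4, -3, -4]
-1>-6: swap(1,8), hi=7 ⇒ [-6, 4, 0, -5, -2, -7, 3, 5, -1, -3, -4]
4>-6: swap(1,7), hi=6 ⇒ [-6, 5, 0, -5, -2, -7, 3, 4, -1, -3, -4]
5>-6: swap(1,6), hi=5 ⇒ [-6, 3, 0, -5, -2, -7, 5, 4, -1, -3, -4]
3>-6: swap(1,5), hi=4 ⇒ [-6, -7, 0, -5, -2, 3, 5, 4, -1, -3, -4]
-7<-6: swap(0,1), lo=1 mid=2 ⇒ [-7, -6, 0, -5, -2, 3, 5, 4, -1, -3, -4]
0>-6: swap(2,4), hi=3 ⇒ [-7, -6, -2, -5, 0, 3, 5, 4, -1, -3, -4]
-2>-6: swap(2,3), hi=2 ⇒ [-7, -6, -5, -2, 0, 3, 5, 4, -1, -3, -4]
-5>-6: swap(2,2), hi=1 ⇒ [-7, -6, -5, -2, 0, 3, 5, 4, -1, -3, -4]
done. lo=1 hi=1; a=[-7, -6, -5, -2, 0, 3, 5, 4, -1, -3, -4]

[-7, -6, -5, -2, 0, 3, 5, 4, -1, -3, -4]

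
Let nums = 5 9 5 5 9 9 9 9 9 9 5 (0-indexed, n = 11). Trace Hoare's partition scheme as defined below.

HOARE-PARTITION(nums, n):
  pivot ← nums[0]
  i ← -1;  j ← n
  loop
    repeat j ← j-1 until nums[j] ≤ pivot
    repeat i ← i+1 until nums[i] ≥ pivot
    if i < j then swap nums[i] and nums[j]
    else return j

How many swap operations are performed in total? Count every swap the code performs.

pivot=5
j stops at 10 (5), i stops at 0 (5); swap ⇒ 5 9 5 5 9 9 9 9 9 9 5
j stops at 3 (5), i stops at 1 (9); swap ⇒ 5 5 5 9 9 9 9 9 9 9 5
j stops at 2, i stops at 2; i≥j ⇒ return 2. nums=5 5 5 9 9 9 9 9 9 9 5

2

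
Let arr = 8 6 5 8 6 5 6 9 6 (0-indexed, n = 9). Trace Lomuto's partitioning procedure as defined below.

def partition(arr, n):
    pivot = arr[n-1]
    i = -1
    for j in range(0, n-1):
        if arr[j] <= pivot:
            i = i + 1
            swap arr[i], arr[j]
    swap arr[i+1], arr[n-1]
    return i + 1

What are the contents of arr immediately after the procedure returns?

pivot = arr[8] = 6; i = -1
j=0: arr[0]=8 > 6 → no swap
j=1: arr[1]=6 ≤ 6 → i=0, swap arr[0],arr[1] → 6 8 5 8 6 5 6 9 6
j=2: arr[2]=5 ≤ 6 → i=1, swap arr[1],arr[2] → 6 5 8 8 6 5 6 9 6
j=3: arr[3]=8 > 6 → no swap
j=4: arr[4]=6 ≤ 6 → i=2, swap arr[2],arr[4] → 6 5 6 8 8 5 6 9 6
j=5: arr[5]=5 ≤ 6 → i=3, swap arr[3],arr[5] → 6 5 6 5 8 8 6 9 6
j=6: arr[6]=6 ≤ 6 → i=4, swap arr[4],arr[6] → 6 5 6 5 6 8 8 9 6
j=7: arr[7]=9 > 6 → no swap
final swap arr[5],arr[8] → 6 5 6 5 6 6 8 9 8; return 5

6 5 6 5 6 6 8 9 8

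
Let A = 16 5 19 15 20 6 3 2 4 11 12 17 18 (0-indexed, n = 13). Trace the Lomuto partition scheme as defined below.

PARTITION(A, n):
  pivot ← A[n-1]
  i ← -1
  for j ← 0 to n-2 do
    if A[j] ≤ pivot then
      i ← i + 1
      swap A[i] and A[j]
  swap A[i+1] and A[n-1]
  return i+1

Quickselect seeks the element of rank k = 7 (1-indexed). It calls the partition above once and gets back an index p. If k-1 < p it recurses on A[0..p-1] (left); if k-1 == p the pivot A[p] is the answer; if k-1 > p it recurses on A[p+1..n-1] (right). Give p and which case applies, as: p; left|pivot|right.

pivot=18, i=-1
j=0: 16≤18, i=0, swap(0,0) ⇒ 16 5 19 15 20 6 3 2 4 11 12 17 18
j=1: 5≤18, i=1, swap(1,1) ⇒ 16 5 19 15 20 6 3 2 4 11 12 17 18
j=2: 19>18, skip
j=3: 15≤18, i=2, swap(2,3) ⇒ 16 5 15 19 20 6 3 2 4 11 12 17 18
j=4: 20>18, skip
j=5: 6≤18, i=3, swap(3,5) ⇒ 16 5 15 6 20 19 3 2 4 11 12 17 18
j=6: 3≤18, i=4, swap(4,6) ⇒ 16 5 15 6 3 19 20 2 4 11 12 17 18
j=7: 2≤18, i=5, swap(5,7) ⇒ 16 5 15 6 3 2 20 19 4 11 12 17 18
j=8: 4≤18, i=6, swap(6,8) ⇒ 16 5 15 6 3 2 4 19 20 11 12 17 18
j=9: 11≤18, i=7, swap(7,9) ⇒ 16 5 15 6 3 2 4 11 20 19 12 17 18
j=10: 12≤18, i=8, swap(8,10) ⇒ 16 5 15 6 3 2 4 11 12 19 20 17 18
j=11: 17≤18, i=9, swap(9,11) ⇒ 16 5 15 6 3 2 4 11 12 17 20 19 18
swap(10,12) ⇒ 16 5 15 6 3 2 4 11 12 17 18 19 20; return 10
p = 10; k-1 = 6 < 10 ⇒ left

10; left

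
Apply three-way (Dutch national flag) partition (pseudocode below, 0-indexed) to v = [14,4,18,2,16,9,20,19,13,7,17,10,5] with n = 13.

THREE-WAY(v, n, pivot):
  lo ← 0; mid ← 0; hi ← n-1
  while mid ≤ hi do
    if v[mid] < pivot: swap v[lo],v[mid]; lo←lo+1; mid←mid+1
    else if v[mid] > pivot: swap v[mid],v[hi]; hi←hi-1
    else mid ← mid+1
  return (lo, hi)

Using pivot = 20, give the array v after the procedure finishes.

lo=0 mid=0 hi=12
14<20: swap(0,0), lo=1 mid=1 ⇒ [14,4,18,2,16,9,20,19,13,7,17,10,5]
4<20: swap(1,1), lo=2 mid=2 ⇒ [14,4,18,2,16,9,20,19,13,7,17,10,5]
18<20: swap(2,2), lo=3 mid=3 ⇒ [14,4,18,2,16,9,20,19,13,7,17,10,5]
2<20: swap(3,3), lo=4 mid=4 ⇒ [14,4,18,2,16,9,20,19,13,7,17,10,5]
16<20: swap(4,4), lo=5 mid=5 ⇒ [14,4,18,2,16,9,20,19,13,7,17,10,5]
9<20: swap(5,5), lo=6 mid=6 ⇒ [14,4,18,2,16,9,20,19,13,7,17,10,5]
20=20: mid=7
19<20: swap(6,7), lo=7 mid=8 ⇒ [14,4,18,2,16,9,19,20,13,7,17,10,5]
13<20: swap(7,8), lo=8 mid=9 ⇒ [14,4,18,2,16,9,19,13,20,7,17,10,5]
7<20: swap(8,9), lo=9 mid=10 ⇒ [14,4,18,2,16,9,19,13,7,20,17,10,5]
17<20: swap(9,10), lo=10 mid=11 ⇒ [14,4,18,2,16,9,19,13,7,17,20,10,5]
10<20: swap(10,11), lo=11 mid=12 ⇒ [14,4,18,2,16,9,19,13,7,17,10,20,5]
5<20: swap(11,12), lo=12 mid=13 ⇒ [14,4,18,2,16,9,19,13,7,17,10,5,20]
done. lo=12 hi=12; v=[14,4,18,2,16,9,19,13,7,17,10,5,20]

[14,4,18,2,16,9,19,13,7,17,10,5,20]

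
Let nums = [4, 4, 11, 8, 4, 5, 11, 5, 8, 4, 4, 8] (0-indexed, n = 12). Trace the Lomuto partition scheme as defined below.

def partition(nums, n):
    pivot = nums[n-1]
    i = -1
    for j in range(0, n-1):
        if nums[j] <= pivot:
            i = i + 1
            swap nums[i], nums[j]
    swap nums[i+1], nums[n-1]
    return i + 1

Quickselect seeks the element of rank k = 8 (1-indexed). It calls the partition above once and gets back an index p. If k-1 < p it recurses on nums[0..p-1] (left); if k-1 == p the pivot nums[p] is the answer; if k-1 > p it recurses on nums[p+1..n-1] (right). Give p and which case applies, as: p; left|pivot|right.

9; left

pivot = nums[11] = 8; i = -1
j=0: nums[0]=4 ≤ 8 → i=0, swap nums[0],nums[0] (no change) → [4, 4, 11, 8, 4, 5, 11, 5, 8, 4, 4, 8]
j=1: nums[1]=4 ≤ 8 → i=1, swap nums[1],nums[1] (no change) → [4, 4, 11, 8, 4, 5, 11, 5, 8, 4, 4, 8]
j=2: nums[2]=11 > 8 → no swap
j=3: nums[3]=8 ≤ 8 → i=2, swap nums[2],nums[3] → [4, 4, 8, 11, 4, 5, 11, 5, 8, 4, 4, 8]
j=4: nums[4]=4 ≤ 8 → i=3, swap nums[3],nums[4] → [4, 4, 8, 4, 11, 5, 11, 5, 8, 4, 4, 8]
j=5: nums[5]=5 ≤ 8 → i=4, swap nums[4],nums[5] → [4, 4, 8, 4, 5, 11, 11, 5, 8, 4, 4, 8]
j=6: nums[6]=11 > 8 → no swap
j=7: nums[7]=5 ≤ 8 → i=5, swap nums[5],nums[7] → [4, 4, 8, 4, 5, 5, 11, 11, 8, 4, 4, 8]
j=8: nums[8]=8 ≤ 8 → i=6, swap nums[6],nums[8] → [4, 4, 8, 4, 5, 5, 8, 11, 11, 4, 4, 8]
j=9: nums[9]=4 ≤ 8 → i=7, swap nums[7],nums[9] → [4, 4, 8, 4, 5, 5, 8, 4, 11, 11, 4, 8]
j=10: nums[10]=4 ≤ 8 → i=8, swap nums[8],nums[10] → [4, 4, 8, 4, 5, 5, 8, 4, 4, 11, 11, 8]
final swap nums[9],nums[11] → [4, 4, 8, 4, 5, 5, 8, 4, 4, 8, 11, 11]; return 9
p = 9; k-1 = 7 < 9 ⇒ left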